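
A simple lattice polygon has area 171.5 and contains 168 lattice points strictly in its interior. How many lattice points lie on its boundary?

9

Pick's theorem gives A = I + B/2 − 1, so B = 2(A − I + 1) = 2(171.5 − 168 + 1) = 9.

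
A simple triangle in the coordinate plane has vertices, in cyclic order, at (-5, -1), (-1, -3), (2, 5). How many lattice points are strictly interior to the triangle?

The shoelace formula gives twice the area as |((-5)·(-3) − (-1)·(-1)) + ((-1)·5 − 2·(-3)) + (2·(-1) − (-5)·5)| = 38, so the area is 19.
The number of boundary lattice points is Σ gcd(|Δx|,|Δy|) = gcd(4,2) + gcd(3,8) + gcd(7,6) = 2+1+1 = 4.
By Pick's theorem A = I + B/2 − 1, so I = 19 − 4/2 + 1 = 18.

18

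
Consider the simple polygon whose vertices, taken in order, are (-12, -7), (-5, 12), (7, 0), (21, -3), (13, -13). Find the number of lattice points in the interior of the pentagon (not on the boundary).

Using the shoelace formula, 2A = |[(-12)·12 − (-5)·(-7)] + [(-5)·0 − 7·12] + [7·(-3) − 21·0] + [21·(-13) − 13·(-3)] + [13·(-7) − (-12)·(-13)]| = 765, so the area is 382.5.
Along each edge there are gcd(|Δx|,|Δy|)+1 lattice points, so counting each shared vertex once the boundary has gcd(7,19) + gcd(12,12) + gcd(14,3) + gcd(8,10) + gcd(25,6) = 1+12+1+2+1 = 17.
Pick's theorem gives I = A − B/2 + 1 = 382.5 − 17/2 + 1 = 375.

375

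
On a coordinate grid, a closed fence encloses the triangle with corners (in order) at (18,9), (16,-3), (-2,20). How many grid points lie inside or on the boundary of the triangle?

134

The shoelace formula gives twice the area as |(18·(-3) − 16·9) + (16·20 − (-2)·(-3)) + ((-2)·9 − 18·20)| = 262, so the area is 131.
Summing gcd(|Δx|,|Δy|) over the edges gives the boundary count: gcd(2,12) + gcd(18,23) + gcd(20,11) = 2+1+1 = 4.
Pick's theorem gives I = A − B/2 + 1 = 131 − 4/2 + 1 = 130, so the closed region contains I + B = 130 + 4 = 134 lattice points.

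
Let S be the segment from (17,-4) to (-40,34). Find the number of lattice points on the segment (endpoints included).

The number of lattice points on a segment between lattice points is gcd(|Δx|,|Δy|) + 1 = gcd(57,38) + 1 = 19 + 1 = 20.

20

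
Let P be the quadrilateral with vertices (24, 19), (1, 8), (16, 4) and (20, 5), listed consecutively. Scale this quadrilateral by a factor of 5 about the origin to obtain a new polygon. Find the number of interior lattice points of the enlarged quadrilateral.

3851

Using the shoelace formula, 2A = |[24·8 − 1·19] + [1·4 − 16·8] + [16·5 − 20·4] + [20·19 − 24·5]| = 309, so the area is 309/2.
Summing gcd(|Δx|,|Δy|) over the edges gives the boundary count: gcd(23,11) + gcd(15,4) + gcd(4,1) + gcd(4,14) = 1+1+1+2 = 5.
Scaling by 5 multiplies the area by 5² = 25 (so the new area is 3862.5) and multiplies the boundary lattice-point count by 5, giving 25.
By Pick's theorem, the interior count of the dilated polygon is 3862.5 − 25/2 + 1 = 3851.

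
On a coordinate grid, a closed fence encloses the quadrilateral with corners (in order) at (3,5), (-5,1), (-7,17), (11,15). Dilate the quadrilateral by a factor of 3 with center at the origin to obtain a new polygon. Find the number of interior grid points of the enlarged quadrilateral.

The shoelace formula gives twice the area as |[3·1 − (-5)·5] + [(-5)·17 − (-7)·1] + [(-7)·15 − 11·17] + [11·5 − 3·15]| = 332, so the area is 166.
The number of boundary lattice points is Σ gcd(|Δx|,|Δy|) = gcd(8,4) + gcd(2,16) + gcd(18,2) + gcd(8,10) = 4+2+2+2 = 10.
Scaling by 3 multiplies the area by 3² = 9 (so the new area is 1494) and multiplies the boundary lattice-point count by 3, giving 30.
By Pick's theorem, the interior count of the dilated polygon is 1494 − 30/2 + 1 = 1480.

1480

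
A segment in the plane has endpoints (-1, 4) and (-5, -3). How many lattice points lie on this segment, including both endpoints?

2

The number of lattice points on a segment between lattice points is gcd(|Δx|,|Δy|) + 1 = gcd(4,7) + 1 = 1 + 1 = 2.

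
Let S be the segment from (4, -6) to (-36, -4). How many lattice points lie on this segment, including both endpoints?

The number of lattice points on a segment between lattice points is gcd(|Δx|,|Δy|) + 1 = gcd(40,2) + 1 = 2 + 1 = 3.

3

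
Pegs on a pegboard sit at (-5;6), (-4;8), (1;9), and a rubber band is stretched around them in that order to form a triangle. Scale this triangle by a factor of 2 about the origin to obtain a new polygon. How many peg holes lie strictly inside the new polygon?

By the shoelace formula, twice the signed area is |((-5)·8 − (-4)·6) + ((-4)·9 − 1·8) + (1·6 − (-5)·9)| = 9, so the area is 4.5.
The number of boundary lattice points is Σ gcd(|Δx|,|Δy|) = gcd(1,2) + gcd(5,1) + gcd(6,3) = 1+1+3 = 5.
Scaling by 2 multiplies the area by 2² = 4 (so the new area is 18) and multiplies the boundary lattice-point count by 2, giving 10.
By Pick's theorem, the interior count of the dilated polygon is 18 − 10/2 + 1 = 14.

14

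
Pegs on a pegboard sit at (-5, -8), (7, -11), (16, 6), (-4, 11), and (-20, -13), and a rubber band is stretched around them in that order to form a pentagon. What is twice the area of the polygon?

896

Using the shoelace formula, 2A = |((-5)·(-11) − 7·(-8)) + (7·6 − 16·(-11)) + (16·11 − (-4)·6) + ((-4)·(-13) − (-20)·11) + ((-20)·(-8) − (-5)·(-13))| = 896, so the area is 448.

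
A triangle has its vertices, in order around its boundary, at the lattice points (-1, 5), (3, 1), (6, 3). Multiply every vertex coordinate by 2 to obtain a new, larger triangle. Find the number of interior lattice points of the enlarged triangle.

Using the shoelace formula, 2A = |[(-1)·1 − 3·5] + [3·3 − 6·1] + [6·5 − (-1)·3]| = 20, so the area is 10.
The number of boundary lattice points is Σ gcd(|Δx|,|Δy|) = gcd(4,4) + gcd(3,2) + gcd(7,2) = 4+1+1 = 6.
Scaling by 2 multiplies the area by 2² = 4 (so the new area is 40) and multiplies the boundary lattice-point count by 2, giving 12.
By Pick's theorem, the interior count of the dilated polygon is 40 − 12/2 + 1 = 35.

35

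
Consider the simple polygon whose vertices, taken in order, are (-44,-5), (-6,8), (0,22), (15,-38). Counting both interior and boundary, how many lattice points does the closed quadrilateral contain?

1306

By the shoelace formula, twice the signed area is |((-44)·8 − (-6)·(-5)) + ((-6)·22 − 0·8) + (0·(-38) − 15·22) + (15·(-5) − (-44)·(-38))| = 2591, so the area is 2591/2.
The number of boundary lattice points is Σ gcd(|Δx|,|Δy|) = gcd(38,13) + gcd(6,14) + gcd(15,60) + gcd(59,33) = 1+2+15+1 = 19.
Pick's theorem gives I = A − B/2 + 1 = 2591/2 − 19/2 + 1 = 1287, so the closed region contains I + B = 1287 + 19 = 1306 lattice points.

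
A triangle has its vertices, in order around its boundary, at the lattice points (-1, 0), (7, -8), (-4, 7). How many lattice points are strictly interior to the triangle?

The shoelace formula gives twice the area as |[(-1)·(-8) − 7·0] + [7·7 − (-4)·(-8)] + [(-4)·0 − (-1)·7]| = 32, so the area is 16.
The number of boundary lattice points is Σ gcd(|Δx|,|Δy|) = gcd(8,8) + gcd(11,15) + gcd(3,7) = 8+1+1 = 10.
Pick's theorem gives I = A − B/2 + 1 = 16 − 10/2 + 1 = 12.

12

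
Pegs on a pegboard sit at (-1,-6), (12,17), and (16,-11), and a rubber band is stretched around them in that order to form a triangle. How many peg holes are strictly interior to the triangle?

226

The shoelace formula gives twice the area as |((-1)·17 − 12·(-6)) + (12·(-11) − 16·17) + (16·(-6) − (-1)·(-11))| = 456, so the area is 228.
The number of boundary lattice points is Σ gcd(|Δx|,|Δy|) = gcd(13,23) + gcd(4,28) + gcd(17,5) = 1+4+1 = 6.
Pick's theorem gives I = A − B/2 + 1 = 228 − 6/2 + 1 = 226.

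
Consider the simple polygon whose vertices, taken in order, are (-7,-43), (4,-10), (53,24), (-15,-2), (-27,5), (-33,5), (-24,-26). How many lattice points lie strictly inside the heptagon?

By the shoelace formula, twice the signed area is |((-7)·(-10) − 4·(-43)) + (4·24 − 53·(-10)) + (53·(-2) − (-15)·24) + ((-15)·5 − (-27)·(-2)) + ((-27)·5 − (-33)·5) + ((-33)·(-26) − (-24)·5) + ((-24)·(-43) − (-7)·(-26))| = 2851, so the area is 1425.5.
Summing gcd(|Δx|,|Δy|) over the edges gives the boundary count: gcd(11,33) + gcd(49,34) + gcd(68,26) + gcd(12,7) + gcd(6,0) + gcd(9,31) + gcd(17,17) = 11+1+2+1+6+1+17 = 39.
Pick's theorem gives I = A − B/2 + 1 = 1425.5 − 39/2 + 1 = 1407.

1407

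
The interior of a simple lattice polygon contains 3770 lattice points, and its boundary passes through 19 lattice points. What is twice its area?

By Pick's theorem, A = I + B/2 − 1 = 3770 + 19/2 − 1 = 7557/2.
Hence 2A = 7557.

7557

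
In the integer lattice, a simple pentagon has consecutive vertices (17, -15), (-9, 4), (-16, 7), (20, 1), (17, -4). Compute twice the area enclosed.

Using the shoelace formula, 2A = |[17·4 − (-9)·(-15)] + [(-9)·7 − (-16)·4] + [(-16)·1 − 20·7] + [20·(-4) − 17·1] + [17·(-15) − 17·(-4)]| = 506, so the area is 253.

506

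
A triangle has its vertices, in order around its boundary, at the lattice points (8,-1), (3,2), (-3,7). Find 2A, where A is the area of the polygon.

7

Using the shoelace formula, 2A = |[8·2 − 3·(-1)] + [3·7 − (-3)·2] + [(-3)·(-1) − 8·7]| = 7, so the area is 3.5.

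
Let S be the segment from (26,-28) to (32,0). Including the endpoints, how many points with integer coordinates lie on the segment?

3

The number of lattice points on a segment between lattice points is gcd(|Δx|,|Δy|) + 1 = gcd(6,28) + 1 = 2 + 1 = 3.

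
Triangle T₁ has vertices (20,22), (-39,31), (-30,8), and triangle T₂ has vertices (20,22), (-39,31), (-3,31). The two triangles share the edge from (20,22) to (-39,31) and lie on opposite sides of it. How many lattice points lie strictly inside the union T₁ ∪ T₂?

781

The union is the simple quadrilateral with vertices (20,22), (-30,8), (-39,31), (-3,31) in order.
The shoelace formula gives twice the area as |[20·8 − (-30)·22] + [(-30)·31 − (-39)·8] + [(-39)·31 − (-3)·31] + [(-3)·22 − 20·31]| = 1600, so the area is 800.
Along each edge there are gcd(|Δx|,|Δy|)+1 lattice points, so counting each shared vertex once the boundary has gcd(50,14) + gcd(9,23) + gcd(36,0) + gcd(23,9) = 2+1+36+1 = 40.
By Pick's theorem I = A − B/2 + 1 = 800 − 40/2 + 1 = 781.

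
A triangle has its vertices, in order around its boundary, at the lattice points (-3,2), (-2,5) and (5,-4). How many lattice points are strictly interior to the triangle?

14

The shoelace formula gives twice the area as |((-3)·5 − (-2)·2) + ((-2)·(-4) − 5·5) + (5·2 − (-3)·(-4))| = 30, so the area is 15.
Summing gcd(|Δx|,|Δy|) over the edges gives the boundary count: gcd(1,3) + gcd(7,9) + gcd(8,6) = 1+1+2 = 4.
Pick's theorem gives I = A − B/2 + 1 = 15 − 4/2 + 1 = 14.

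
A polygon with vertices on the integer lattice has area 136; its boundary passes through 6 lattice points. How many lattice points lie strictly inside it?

134

From Pick's theorem, I = A − B/2 + 1 = 136 − 6/2 + 1 = 134.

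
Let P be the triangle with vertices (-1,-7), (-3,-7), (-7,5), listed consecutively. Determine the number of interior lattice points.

7

By the shoelace formula, twice the signed area is |((-1)·(-7) − (-3)·(-7)) + ((-3)·5 − (-7)·(-7)) + ((-7)·(-7) − (-1)·5)| = 24, so the area is 12.
The number of boundary lattice points is Σ gcd(|Δx|,|Δy|) = gcd(2,0) + gcd(4,12) + gcd(6,12) = 2+4+6 = 12.
Pick's theorem gives I = A − B/2 + 1 = 12 − 12/2 + 1 = 7.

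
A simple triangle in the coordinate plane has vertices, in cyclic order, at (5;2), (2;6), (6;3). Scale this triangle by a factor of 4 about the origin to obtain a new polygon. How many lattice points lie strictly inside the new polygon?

Using the shoelace formula, 2A = |(5·6 − 2·2) + (2·3 − 6·6) + (6·2 − 5·3)| = 7, so the area is 3.5.
Along each edge there are gcd(|Δx|,|Δy|)+1 lattice points, so counting each shared vertex once the boundary has gcd(3,4) + gcd(4,3) + gcd(1,1) = 1+1+1 = 3.
Scaling by 4 multiplies the area by 4² = 16 (so the new area is 56) and multiplies the boundary lattice-point count by 4, giving 12.
By Pick's theorem, the interior count of the dilated polygon is 56 − 12/2 + 1 = 51.

51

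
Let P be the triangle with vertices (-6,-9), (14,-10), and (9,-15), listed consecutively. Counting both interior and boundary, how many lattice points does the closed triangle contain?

The shoelace formula gives twice the area as |((-6)·(-10) − 14·(-9)) + (14·(-15) − 9·(-10)) + (9·(-9) − (-6)·(-15))| = 105, so the area is 52.5.
The number of boundary lattice points is Σ gcd(|Δx|,|Δy|) = gcd(20,1) + gcd(5,5) + gcd(15,6) = 1+5+3 = 9.
Pick's theorem gives I = A − B/2 + 1 = 52.5 − 9/2 + 1 = 49, so the closed region contains I + B = 49 + 9 = 58 lattice points.

58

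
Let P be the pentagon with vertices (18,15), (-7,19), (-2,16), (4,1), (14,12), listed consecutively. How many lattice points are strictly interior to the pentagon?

165

The shoelace formula gives twice the area as |(18·19 − (-7)·15) + ((-7)·16 − (-2)·19) + ((-2)·1 − 4·16) + (4·12 − 14·1) + (14·15 − 18·12)| = 335, so the area is 335/2.
Summing gcd(|Δx|,|Δy|) over the edges gives the boundary count: gcd(25,4) + gcd(5,3) + gcd(6,15) + gcd(10,11) + gcd(4,3) = 1+1+3+1+1 = 7.
By Pick's theorem A = I + B/2 − 1, so I = 335/2 − 7/2 + 1 = 165.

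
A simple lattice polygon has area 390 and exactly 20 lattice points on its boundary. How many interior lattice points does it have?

Pick's theorem A = I + B/2 − 1 rearranges to I = A − B/2 + 1 = 390 − 20/2 + 1 = 381.

381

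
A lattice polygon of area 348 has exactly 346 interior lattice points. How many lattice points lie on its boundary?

Pick's theorem gives A = I + B/2 − 1, so B = 2(A − I + 1) = 2(348 − 346 + 1) = 6.

6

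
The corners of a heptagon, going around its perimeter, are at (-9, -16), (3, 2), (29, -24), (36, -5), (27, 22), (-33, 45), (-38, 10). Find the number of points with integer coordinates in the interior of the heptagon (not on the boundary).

By the shoelace formula, twice the signed area is |[(-9)·2 − 3·(-16)] + [3·(-24) − 29·2] + [29·(-5) − 36·(-24)] + [36·22 − 27·(-5)] + [27·45 − (-33)·22] + [(-33)·10 − (-38)·45] + [(-38)·(-16) − (-9)·10]| = 5565, so the area is 2782.5.
The number of boundary lattice points is Σ gcd(|Δx|,|Δy|) = gcd(12,18) + gcd(26,26) + gcd(7,19) + gcd(9,27) + gcd(60,23) + gcd(5,35) + gcd(29,26) = 6+26+1+9+1+5+1 = 49.
By Pick's theorem A = I + B/2 − 1, so I = 2782.5 − 49/2 + 1 = 2759.

2759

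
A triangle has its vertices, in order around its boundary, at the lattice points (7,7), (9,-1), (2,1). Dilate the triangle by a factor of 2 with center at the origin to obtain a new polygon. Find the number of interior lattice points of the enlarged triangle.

101

By the shoelace formula, twice the signed area is |[7·(-1) − 9·7] + [9·1 − 2·(-1)] + [2·7 − 7·1]| = 52, so the area is 26.
Summing gcd(|Δx|,|Δy|) over the edges gives the boundary count: gcd(2,8) + gcd(7,2) + gcd(5,6) = 2+1+1 = 4.
Scaling by 2 multiplies the area by 2² = 4 (so the new area is 104) and multiplies the boundary lattice-point count by 2, giving 8.
By Pick's theorem, the interior count of the dilated polygon is 104 − 8/2 + 1 = 101.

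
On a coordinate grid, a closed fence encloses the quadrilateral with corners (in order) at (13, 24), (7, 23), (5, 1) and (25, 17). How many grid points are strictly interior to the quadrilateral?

By the shoelace formula, twice the signed area is |(13·23 − 7·24) + (7·1 − 5·23) + (5·17 − 25·1) + (25·24 − 13·17)| = 462, so the area is 231.
Summing gcd(|Δx|,|Δy|) over the edges gives the boundary count: gcd(6,1) + gcd(2,22) + gcd(20,16) + gcd(12,7) = 1+2+4+1 = 8.
By Pick's theorem A = I + B/2 − 1, so I = 231 − 8/2 + 1 = 228.

228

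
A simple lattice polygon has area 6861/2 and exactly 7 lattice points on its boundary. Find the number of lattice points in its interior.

Pick's theorem A = I + B/2 − 1 rearranges to I = A − B/2 + 1 = 6861/2 − 7/2 + 1 = 3428.

3428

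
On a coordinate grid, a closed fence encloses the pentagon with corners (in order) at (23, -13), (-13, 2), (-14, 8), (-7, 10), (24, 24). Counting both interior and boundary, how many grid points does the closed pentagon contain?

782

Using the shoelace formula, 2A = |[23·2 − (-13)·(-13)] + [(-13)·8 − (-14)·2] + [(-14)·10 − (-7)·8] + [(-7)·24 − 24·10] + [24·(-13) − 23·24]| = 1555, so the area is 1555/2.
Summing gcd(|Δx|,|Δy|) over the edges gives the boundary count: gcd(36,15) + gcd(1,6) + gcd(7,2) + gcd(31,14) + gcd(1,37) = 3+1+1+1+1 = 7.
Pick's theorem gives I = A − B/2 + 1 = 1555/2 − 7/2 + 1 = 775, so the closed region contains I + B = 775 + 7 = 782 lattice points.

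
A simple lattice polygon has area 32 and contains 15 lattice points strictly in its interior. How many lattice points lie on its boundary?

36

Pick's theorem gives A = I + B/2 − 1, so B = 2(A − I + 1) = 2(32 − 15 + 1) = 36.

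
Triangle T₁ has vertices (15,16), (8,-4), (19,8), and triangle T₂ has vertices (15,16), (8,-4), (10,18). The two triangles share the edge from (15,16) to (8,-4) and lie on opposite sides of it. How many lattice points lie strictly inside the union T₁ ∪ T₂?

The union is the simple quadrilateral with vertices (15,16), (19,8), (8,-4), (10,18) in order.
The shoelace formula gives twice the area as |[15·8 − 19·16] + [19·(-4) − 8·8] + [8·18 − 10·(-4)] + [10·16 − 15·18]| = 250, so the area is 125.
Summing gcd(|Δx|,|Δy|) over the edges gives the boundary count: gcd(4,8) + gcd(11,12) + gcd(2,22) + gcd(5,2) = 4+1+2+1 = 8.
By Pick's theorem I = A − B/2 + 1 = 125 − 8/2 + 1 = 122.

122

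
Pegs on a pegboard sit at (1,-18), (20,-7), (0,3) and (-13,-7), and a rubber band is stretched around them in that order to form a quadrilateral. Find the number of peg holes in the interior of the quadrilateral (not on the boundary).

Using the shoelace formula, 2A = |[1·(-7) − 20·(-18)] + [20·3 − 0·(-7)] + [0·(-7) − (-13)·3] + [(-13)·(-18) − 1·(-7)]| = 693, so the area is 346.5.
Summing gcd(|Δx|,|Δy|) over the edges gives the boundary count: gcd(19,11) + gcd(20,10) + gcd(13,10) + gcd(14,11) = 1+10+1+1 = 13.
Pick's theorem gives I = A − B/2 + 1 = 346.5 − 13/2 + 1 = 341.

341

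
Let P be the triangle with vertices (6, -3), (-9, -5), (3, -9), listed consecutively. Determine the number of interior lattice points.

The shoelace formula gives twice the area as |(6·(-5) − (-9)·(-3)) + ((-9)·(-9) − 3·(-5)) + (3·(-3) − 6·(-9))| = 84, so the area is 42.
Summing gcd(|Δx|,|Δy|) over the edges gives the boundary count: gcd(15,2) + gcd(12,4) + gcd(3,6) = 1+4+3 = 8.
By Pick's theorem A = I + B/2 − 1, so I = 42 − 8/2 + 1 = 39.

39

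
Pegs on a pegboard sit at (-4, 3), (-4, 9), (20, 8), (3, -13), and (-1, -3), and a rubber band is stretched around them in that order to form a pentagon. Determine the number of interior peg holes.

The shoelace formula gives twice the area as |[(-4)·9 − (-4)·3] + [(-4)·8 − 20·9] + [20·(-13) − 3·8] + [3·(-3) − (-1)·(-13)] + [(-1)·3 − (-4)·(-3)]| = 557, so the area is 278.5.
Summing gcd(|Δx|,|Δy|) over the edges gives the boundary count: gcd(0,6) + gcd(24,1) + gcd(17,21) + gcd(4,10) + gcd(3,6) = 6+1+1+2+3 = 13.
Pick's theorem gives I = A − B/2 + 1 = 278.5 − 13/2 + 1 = 273.

273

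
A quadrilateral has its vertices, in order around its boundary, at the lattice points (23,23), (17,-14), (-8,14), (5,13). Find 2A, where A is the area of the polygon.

945

Using the shoelace formula, 2A = |(23·(-14) − 17·23) + (17·14 − (-8)·(-14)) + ((-8)·13 − 5·14) + (5·23 − 23·13)| = 945, so the area is 945/2.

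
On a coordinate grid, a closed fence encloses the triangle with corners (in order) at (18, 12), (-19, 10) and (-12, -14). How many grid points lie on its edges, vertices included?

4

Summing gcd(|Δx|,|Δy|) over the edges gives the boundary count: gcd(37,2) + gcd(7,24) + gcd(30,26) = 1+1+2 = 4.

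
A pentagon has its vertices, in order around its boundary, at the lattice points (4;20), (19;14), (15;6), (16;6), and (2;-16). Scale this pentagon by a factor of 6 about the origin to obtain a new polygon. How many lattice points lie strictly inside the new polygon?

Using the shoelace formula, 2A = |(4·14 − 19·20) + (19·6 − 15·14) + (15·6 − 16·6) + (16·(-16) − 2·6) + (2·20 − 4·(-16))| = 590, so the area is 295.
The number of boundary lattice points is Σ gcd(|Δx|,|Δy|) = gcd(15,6) + gcd(4,8) + gcd(1,0) + gcd(14,22) + gcd(2,36) = 3+4+1+2+2 = 12.
Scaling by 6 multiplies the area by 6² = 36 (so the new area is 10620) and multiplies the boundary lattice-point count by 6, giving 72.
By Pick's theorem, the interior count of the dilated polygon is 10620 − 72/2 + 1 = 10585.

10585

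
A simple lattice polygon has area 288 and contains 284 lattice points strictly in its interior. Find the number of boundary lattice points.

10

Pick's theorem gives A = I + B/2 − 1, so B = 2(A − I + 1) = 2(288 − 284 + 1) = 10.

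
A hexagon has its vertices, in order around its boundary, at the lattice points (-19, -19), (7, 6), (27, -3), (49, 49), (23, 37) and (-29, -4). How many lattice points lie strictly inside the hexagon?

1719

The shoelace formula gives twice the area as |((-19)·6 − 7·(-19)) + (7·(-3) − 27·6) + (27·49 − 49·(-3)) + (49·37 − 23·49) + (23·(-4) − (-29)·37) + ((-29)·(-19) − (-19)·(-4))| = 3448, so the area is 1724.
Along each edge there are gcd(|Δx|,|Δy|)+1 lattice points, so counting each shared vertex once the boundary has gcd(26,25) + gcd(20,9) + gcd(22,52) + gcd(26,12) + gcd(52,41) + gcd(10,15) = 1+1+2+2+1+5 = 12.
By Pick's theorem A = I + B/2 − 1, so I = 1724 − 12/2 + 1 = 1719.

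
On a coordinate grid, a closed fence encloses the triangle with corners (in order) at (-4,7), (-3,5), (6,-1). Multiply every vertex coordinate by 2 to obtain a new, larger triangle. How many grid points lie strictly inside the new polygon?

By the shoelace formula, twice the signed area is |[(-4)·5 − (-3)·7] + [(-3)·(-1) − 6·5] + [6·7 − (-4)·(-1)]| = 12, so the area is 6.
Summing gcd(|Δx|,|Δy|) over the edges gives the boundary count: gcd(1,2) + gcd(9,6) + gcd(10,8) = 1+3+2 = 6.
Scaling by 2 multiplies the area by 2² = 4 (so the new area is 24) and multiplies the boundary lattice-point count by 2, giving 12.
By Pick's theorem, the interior count of the dilated polygon is 24 − 12/2 + 1 = 19.

19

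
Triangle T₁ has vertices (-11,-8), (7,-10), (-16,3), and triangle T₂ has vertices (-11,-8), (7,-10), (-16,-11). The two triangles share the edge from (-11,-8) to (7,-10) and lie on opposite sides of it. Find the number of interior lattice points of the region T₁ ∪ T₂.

The union is the simple quadrilateral with vertices (-11,-8), (-16,3), (7,-10), (-16,-11) in order.
Using the shoelace formula, 2A = |((-11)·3 − (-16)·(-8)) + ((-16)·(-10) − 7·3) + (7·(-11) − (-16)·(-10)) + ((-16)·(-8) − (-11)·(-11))| = 252, so the area is 126.
Along each edge there are gcd(|Δx|,|Δy|)+1 lattice points, so counting each shared vertex once the boundary has gcd(5,11) + gcd(23,13) + gcd(23,1) + gcd(5,3) = 1+1+1+1 = 4.
By Pick's theorem I = A − B/2 + 1 = 126 − 4/2 + 1 = 125.

125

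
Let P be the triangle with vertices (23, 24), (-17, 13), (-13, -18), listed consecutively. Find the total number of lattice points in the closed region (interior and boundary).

647

Using the shoelace formula, 2A = |[23·13 − (-17)·24] + [(-17)·(-18) − (-13)·13] + [(-13)·24 − 23·(-18)]| = 1284, so the area is 642.
Along each edge there are gcd(|Δx|,|Δy|)+1 lattice points, so counting each shared vertex once the boundary has gcd(40,11) + gcd(4,31) + gcd(36,42) = 1+1+6 = 8.
Pick's theorem gives I = A − B/2 + 1 = 642 − 8/2 + 1 = 639, so the closed region contains I + B = 639 + 8 = 647 lattice points.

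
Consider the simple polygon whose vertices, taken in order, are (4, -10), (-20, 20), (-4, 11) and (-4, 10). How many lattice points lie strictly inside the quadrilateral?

The shoelace formula gives twice the area as |[4·20 − (-20)·(-10)] + [(-20)·11 − (-4)·20] + [(-4)·10 − (-4)·11] + [(-4)·(-10) − 4·10]| = 256, so the area is 128.
Summing gcd(|Δx|,|Δy|) over the edges gives the boundary count: gcd(24,30) + gcd(16,9) + gcd(0,1) + gcd(8,20) = 6+1+1+4 = 12.
Pick's theorem gives I = A − B/2 + 1 = 128 − 12/2 + 1 = 123.

123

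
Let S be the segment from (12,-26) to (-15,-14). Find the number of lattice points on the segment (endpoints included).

The number of lattice points on a segment between lattice points is gcd(|Δx|,|Δy|) + 1 = gcd(27,12) + 1 = 3 + 1 = 4.

4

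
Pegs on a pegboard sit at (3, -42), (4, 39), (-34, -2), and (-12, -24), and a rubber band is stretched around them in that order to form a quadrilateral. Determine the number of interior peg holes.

The shoelace formula gives twice the area as |(3·39 − 4·(-42)) + (4·(-2) − (-34)·39) + ((-34)·(-24) − (-12)·(-2)) + ((-12)·(-42) − 3·(-24))| = 2971, so the area is 2971/2.
The number of boundary lattice points is Σ gcd(|Δx|,|Δy|) = gcd(1,81) + gcd(38,41) + gcd(22,22) + gcd(15,18) = 1+1+22+3 = 27.
By Pick's theorem A = I + B/2 − 1, so I = 2971/2 − 27/2 + 1 = 1473.

1473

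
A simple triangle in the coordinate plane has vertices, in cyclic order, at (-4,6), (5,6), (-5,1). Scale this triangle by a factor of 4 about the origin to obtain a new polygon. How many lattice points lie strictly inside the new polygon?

331

By the shoelace formula, twice the signed area is |[(-4)·6 − 5·6] + [5·1 − (-5)·6] + [(-5)·6 − (-4)·1]| = 45, so the area is 22.5.
Summing gcd(|Δx|,|Δy|) over the edges gives the boundary count: gcd(9,0) + gcd(10,5) + gcd(1,5) = 9+5+1 = 15.
Scaling by 4 multiplies the area by 4² = 16 (so the new area is 360) and multiplies the boundary lattice-point count by 4, giving 60.
By Pick's theorem, the interior count of the dilated polygon is 360 − 60/2 + 1 = 331.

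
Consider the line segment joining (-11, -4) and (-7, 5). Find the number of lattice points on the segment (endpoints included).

2

The number of lattice points on a segment between lattice points is gcd(|Δx|,|Δy|) + 1 = gcd(4,9) + 1 = 1 + 1 = 2.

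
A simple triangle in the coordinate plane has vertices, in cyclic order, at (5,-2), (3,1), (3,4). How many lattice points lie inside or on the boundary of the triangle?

The shoelace formula gives twice the area as |(5·1 − 3·(-2)) + (3·4 − 3·1) + (3·(-2) − 5·4)| = 6, so the area is 3.
Along each edge there are gcd(|Δx|,|Δy|)+1 lattice points, so counting each shared vertex once the boundary has gcd(2,3) + gcd(0,3) + gcd(2,6) = 1+3+2 = 6.
Pick's theorem gives I = A − B/2 + 1 = 3 − 6/2 + 1 = 1, so the closed region contains I + B = 1 + 6 = 7 lattice points.

7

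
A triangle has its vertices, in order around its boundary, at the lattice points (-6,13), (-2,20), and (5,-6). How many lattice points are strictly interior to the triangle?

The shoelace formula gives twice the area as |[(-6)·20 − (-2)·13] + [(-2)·(-6) − 5·20] + [5·13 − (-6)·(-6)]| = 153, so the area is 153/2.
The number of boundary lattice points is Σ gcd(|Δx|,|Δy|) = gcd(4,7) + gcd(7,26) + gcd(11,19) = 1+1+1 = 3.
Pick's theorem gives I = A − B/2 + 1 = 153/2 − 3/2 + 1 = 76.

76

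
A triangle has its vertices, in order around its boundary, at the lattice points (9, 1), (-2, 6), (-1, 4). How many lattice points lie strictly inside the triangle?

The shoelace formula gives twice the area as |(9·6 − (-2)·1) + ((-2)·4 − (-1)·6) + ((-1)·1 − 9·4)| = 17, so the area is 8.5.
The number of boundary lattice points is Σ gcd(|Δx|,|Δy|) = gcd(11,5) + gcd(1,2) + gcd(10,3) = 1+1+1 = 3.
By Pick's theorem A = I + B/2 − 1, so I = 8.5 − 3/2 + 1 = 8.

8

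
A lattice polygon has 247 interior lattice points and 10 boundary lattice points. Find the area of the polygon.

251

By Pick's theorem, A = I + B/2 − 1 = 247 + 10/2 − 1 = 251.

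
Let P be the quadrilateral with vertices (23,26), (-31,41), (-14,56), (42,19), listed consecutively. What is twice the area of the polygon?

By the shoelace formula, twice the signed area is |(23·41 − (-31)·26) + ((-31)·56 − (-14)·41) + ((-14)·19 − 42·56) + (42·26 − 23·19)| = 1376, so the area is 688.

1376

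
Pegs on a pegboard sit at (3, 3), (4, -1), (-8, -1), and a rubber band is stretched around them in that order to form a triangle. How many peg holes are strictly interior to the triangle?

18

By the shoelace formula, twice the signed area is |(3·(-1) − 4·3) + (4·(-1) − (-8)·(-1)) + ((-8)·3 − 3·(-1))| = 48, so the area is 24.
Along each edge there are gcd(|Δx|,|Δy|)+1 lattice points, so counting each shared vertex once the boundary has gcd(1,4) + gcd(12,0) + gcd(11,4) = 1+12+1 = 14.
By Pick's theorem A = I + B/2 − 1, so I = 24 − 14/2 + 1 = 18.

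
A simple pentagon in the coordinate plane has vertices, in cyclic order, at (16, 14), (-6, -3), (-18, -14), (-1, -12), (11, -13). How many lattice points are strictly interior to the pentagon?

386

The shoelace formula gives twice the area as |[16·(-3) − (-6)·14] + [(-6)·(-14) − (-18)·(-3)] + [(-18)·(-12) − (-1)·(-14)] + [(-1)·(-13) − 11·(-12)] + [11·14 − 16·(-13)]| = 775, so the area is 775/2.
Summing gcd(|Δx|,|Δy|) over the edges gives the boundary count: gcd(22,17) + gcd(12,11) + gcd(17,2) + gcd(12,1) + gcd(5,27) = 1+1+1+1+1 = 5.
Pick's theorem gives I = A − B/2 + 1 = 775/2 − 5/2 + 1 = 386.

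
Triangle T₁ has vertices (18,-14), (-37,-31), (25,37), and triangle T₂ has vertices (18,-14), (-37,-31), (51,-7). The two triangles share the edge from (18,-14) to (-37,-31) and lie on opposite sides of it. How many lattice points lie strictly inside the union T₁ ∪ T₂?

1426

The union is the simple quadrilateral with vertices (18,-14), (25,37), (-37,-31), (51,-7) in order.
The shoelace formula gives twice the area as |[18·37 − 25·(-14)] + [25·(-31) − (-37)·37] + [(-37)·(-7) − 51·(-31)] + [51·(-14) − 18·(-7)]| = 2862, so the area is 1431.
The number of boundary lattice points is Σ gcd(|Δx|,|Δy|) = gcd(7,51) + gcd(62,68) + gcd(88,24) + gcd(33,7) = 1+2+8+1 = 12.
By Pick's theorem I = A − B/2 + 1 = 1431 − 12/2 + 1 = 1426.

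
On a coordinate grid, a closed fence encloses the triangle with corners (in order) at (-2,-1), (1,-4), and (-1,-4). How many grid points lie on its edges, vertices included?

Along each edge there are gcd(|Δx|,|Δy|)+1 lattice points, so counting each shared vertex once the boundary has gcd(3,3) + gcd(2,0) + gcd(1,3) = 3+2+1 = 6.

6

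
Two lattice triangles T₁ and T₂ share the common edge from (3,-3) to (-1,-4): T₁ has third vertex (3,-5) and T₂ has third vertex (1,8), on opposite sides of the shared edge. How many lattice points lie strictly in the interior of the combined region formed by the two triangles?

25

The union is the simple quadrilateral with vertices (3,-3), (3,-5), (-1,-4), (1,8) in order.
By the shoelace formula, twice the signed area is |(3·(-5) − 3·(-3)) + (3·(-4) − (-1)·(-5)) + ((-1)·8 − 1·(-4)) + (1·(-3) − 3·8)| = 54, so the area is 27.
Summing gcd(|Δx|,|Δy|) over the edges gives the boundary count: gcd(0,2) + gcd(4,1) + gcd(2,12) + gcd(2,11) = 2+1+2+1 = 6.
By Pick's theorem I = A − B/2 + 1 = 27 − 6/2 + 1 = 25.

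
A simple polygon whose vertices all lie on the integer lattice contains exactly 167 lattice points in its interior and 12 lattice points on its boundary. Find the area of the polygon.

By Pick's theorem, A = I + B/2 − 1 = 167 + 12/2 − 1 = 172.

172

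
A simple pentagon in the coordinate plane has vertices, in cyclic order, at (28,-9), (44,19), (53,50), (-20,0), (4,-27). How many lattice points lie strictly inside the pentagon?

By the shoelace formula, twice the signed area is |(28·19 − 44·(-9)) + (44·50 − 53·19) + (53·0 − (-20)·50) + ((-20)·(-27) − 4·0) + (4·(-9) − 28·(-27))| = 4381, so the area is 2190.5.
Along each edge there are gcd(|Δx|,|Δy|)+1 lattice points, so counting each shared vertex once the boundary has gcd(16,28) + gcd(9,31) + gcd(73,50) + gcd(24,27) + gcd(24,18) = 4+1+1+3+6 = 15.
Pick's theorem gives I = A − B/2 + 1 = 2190.5 − 15/2 + 1 = 2184.

2184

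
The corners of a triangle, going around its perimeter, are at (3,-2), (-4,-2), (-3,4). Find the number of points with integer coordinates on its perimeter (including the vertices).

14

Summing gcd(|Δx|,|Δy|) over the edges gives the boundary count: gcd(7,0) + gcd(1,6) + gcd(6,6) = 7+1+6 = 14.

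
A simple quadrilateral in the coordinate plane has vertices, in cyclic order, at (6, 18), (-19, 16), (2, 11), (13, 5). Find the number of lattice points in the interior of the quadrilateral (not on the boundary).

The shoelace formula gives twice the area as |(6·16 − (-19)·18) + ((-19)·11 − 2·16) + (2·5 − 13·11) + (13·18 − 6·5)| = 268, so the area is 134.
Summing gcd(|Δx|,|Δy|) over the edges gives the boundary count: gcd(25,2) + gcd(21,5) + gcd(11,6) + gcd(7,13) = 1+1+1+1 = 4.
By Pick's theorem A = I + B/2 − 1, so I = 134 − 4/2 + 1 = 133.

133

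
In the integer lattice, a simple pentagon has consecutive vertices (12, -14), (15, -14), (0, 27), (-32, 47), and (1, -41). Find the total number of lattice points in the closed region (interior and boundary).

The shoelace formula gives twice the area as |(12·(-14) − 15·(-14)) + (15·27 − 0·(-14)) + (0·47 − (-32)·27) + ((-32)·(-41) − 1·47) + (1·(-14) − 12·(-41))| = 3054, so the area is 1527.
The number of boundary lattice points is Σ gcd(|Δx|,|Δy|) = gcd(3,0) + gcd(15,41) + gcd(32,20) + gcd(33,88) + gcd(11,27) = 3+1+4+11+1 = 20.
Pick's theorem gives I = A − B/2 + 1 = 1527 − 20/2 + 1 = 1518, so the closed region contains I + B = 1518 + 20 = 1538 lattice points.

1538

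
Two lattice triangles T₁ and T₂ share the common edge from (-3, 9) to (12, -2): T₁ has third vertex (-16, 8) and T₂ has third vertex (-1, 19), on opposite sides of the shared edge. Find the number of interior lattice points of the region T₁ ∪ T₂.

The union is the simple quadrilateral with vertices (-3, 9), (-16, 8), (12, -2), (-1, 19) in order.
By the shoelace formula, twice the signed area is |[(-3)·8 − (-16)·9] + [(-16)·(-2) − 12·8] + [12·19 − (-1)·(-2)] + [(-1)·9 − (-3)·19]| = 330, so the area is 165.
Summing gcd(|Δx|,|Δy|) over the edges gives the boundary count: gcd(13,1) + gcd(28,10) + gcd(13,21) + gcd(2,10) = 1+2+1+2 = 6.
By Pick's theorem I = A − B/2 + 1 = 165 − 6/2 + 1 = 163.

163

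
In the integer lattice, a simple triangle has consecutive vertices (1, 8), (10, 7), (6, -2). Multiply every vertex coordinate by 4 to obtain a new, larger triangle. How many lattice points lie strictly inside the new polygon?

The shoelace formula gives twice the area as |[1·7 − 10·8] + [10·(-2) − 6·7] + [6·8 − 1·(-2)]| = 85, so the area is 42.5.
Along each edge there are gcd(|Δx|,|Δy|)+1 lattice points, so counting each shared vertex once the boundary has gcd(9,1) + gcd(4,9) + gcd(5,10) = 1+1+5 = 7.
Scaling by 4 multiplies the area by 4² = 16 (so the new area is 680) and multiplies the boundary lattice-point count by 4, giving 28.
By Pick's theorem, the interior count of the dilated polygon is 680 − 28/2 + 1 = 667.

667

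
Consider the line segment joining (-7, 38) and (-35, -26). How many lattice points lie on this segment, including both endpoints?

The number of lattice points on a segment between lattice points is gcd(|Δx|,|Δy|) + 1 = gcd(28,64) + 1 = 4 + 1 = 5.

5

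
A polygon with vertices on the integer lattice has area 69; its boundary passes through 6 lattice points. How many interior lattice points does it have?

67

From Pick's theorem, I = A − B/2 + 1 = 69 − 6/2 + 1 = 67.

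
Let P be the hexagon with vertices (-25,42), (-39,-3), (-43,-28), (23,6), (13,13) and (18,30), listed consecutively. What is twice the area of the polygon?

The shoelace formula gives twice the area as |((-25)·(-3) − (-39)·42) + ((-39)·(-28) − (-43)·(-3)) + ((-43)·6 − 23·(-28)) + (23·13 − 13·6) + (13·30 − 18·13) + (18·42 − (-25)·30)| = 4945, so the area is 2472.5.

4945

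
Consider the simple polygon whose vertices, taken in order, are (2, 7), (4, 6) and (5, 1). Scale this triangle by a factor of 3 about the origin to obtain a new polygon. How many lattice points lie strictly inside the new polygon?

The shoelace formula gives twice the area as |[2·6 − 4·7] + [4·1 − 5·6] + [5·7 − 2·1]| = 9, so the area is 4.5.
Summing gcd(|Δx|,|Δy|) over the edges gives the boundary count: gcd(2,1) + gcd(1,5) + gcd(3,6) = 1+1+3 = 5.
Scaling by 3 multiplies the area by 3² = 9 (so the new area is 81/2) and multiplies the boundary lattice-point count by 3, giving 15.
By Pick's theorem, the interior count of the dilated polygon is 81/2 − 15/2 + 1 = 34.

34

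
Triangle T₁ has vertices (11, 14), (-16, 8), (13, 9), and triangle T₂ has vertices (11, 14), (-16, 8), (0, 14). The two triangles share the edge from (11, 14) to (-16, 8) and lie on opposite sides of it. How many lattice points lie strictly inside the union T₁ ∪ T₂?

100

The union is the simple quadrilateral with vertices (11, 14), (13, 9), (-16, 8), (0, 14) in order.
Using the shoelace formula, 2A = |(11·9 − 13·14) + (13·8 − (-16)·9) + ((-16)·14 − 0·8) + (0·14 − 11·14)| = 213, so the area is 106.5.
The number of boundary lattice points is Σ gcd(|Δx|,|Δy|) = gcd(2,5) + gcd(29,1) + gcd(16,6) + gcd(11,0) = 1+1+2+11 = 15.
By Pick's theorem I = A − B/2 + 1 = 106.5 − 15/2 + 1 = 100.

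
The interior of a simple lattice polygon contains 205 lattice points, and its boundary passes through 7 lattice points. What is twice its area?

Pick's theorem states A = I + B/2 − 1, so A = 205 + 7/2 − 1 = 415/2.
Hence 2A = 415.

415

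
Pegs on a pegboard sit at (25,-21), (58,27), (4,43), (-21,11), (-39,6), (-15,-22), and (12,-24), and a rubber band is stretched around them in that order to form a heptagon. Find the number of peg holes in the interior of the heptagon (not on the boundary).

3719

Using the shoelace formula, 2A = |[25·27 − 58·(-21)] + [58·43 − 4·27] + [4·11 − (-21)·43] + [(-21)·6 − (-39)·11] + [(-39)·(-22) − (-15)·6] + [(-15)·(-24) − 12·(-22)] + [12·(-21) − 25·(-24)]| = 7449, so the area is 7449/2.
Along each edge there are gcd(|Δx|,|Δy|)+1 lattice points, so counting each shared vertex once the boundary has gcd(33,48) + gcd(54,16) + gcd(25,32) + gcd(18,5) + gcd(24,28) + gcd(27,2) + gcd(13,3) = 3+2+1+1+4+1+1 = 13.
By Pick's theorem A = I + B/2 − 1, so I = 7449/2 − 13/2 + 1 = 3719.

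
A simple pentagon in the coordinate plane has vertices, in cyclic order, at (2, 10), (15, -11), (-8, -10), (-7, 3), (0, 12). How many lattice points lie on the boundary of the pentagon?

6

Summing gcd(|Δx|,|Δy|) over the edges gives the boundary count: gcd(13,21) + gcd(23,1) + gcd(1,13) + gcd(7,9) + gcd(2,2) = 1+1+1+1+2 = 6.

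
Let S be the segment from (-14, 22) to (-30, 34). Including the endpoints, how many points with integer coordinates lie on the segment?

The number of lattice points on a segment between lattice points is gcd(|Δx|,|Δy|) + 1 = gcd(16,12) + 1 = 4 + 1 = 5.

5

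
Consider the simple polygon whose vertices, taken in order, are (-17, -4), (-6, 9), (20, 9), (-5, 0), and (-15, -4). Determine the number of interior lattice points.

162

The shoelace formula gives twice the area as |((-17)·9 − (-6)·(-4)) + ((-6)·9 − 20·9) + (20·0 − (-5)·9) + ((-5)·(-4) − (-15)·0) + ((-15)·(-4) − (-17)·(-4))| = 354, so the area is 177.
The number of boundary lattice points is Σ gcd(|Δx|,|Δy|) = gcd(11,13) + gcd(26,0) + gcd(25,9) + gcd(10,4) + gcd(2,0) = 1+26+1+2+2 = 32.
Pick's theorem gives I = A − B/2 + 1 = 177 − 32/2 + 1 = 162.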